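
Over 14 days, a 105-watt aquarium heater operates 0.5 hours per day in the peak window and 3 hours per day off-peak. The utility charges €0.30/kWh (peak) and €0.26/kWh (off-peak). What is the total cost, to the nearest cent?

€1.37

Peak energy = 0.105 kW × 0.5 h × 14 = 0.735 kWh
Off-peak energy = 0.105 kW × 3 h × 14 = 4.41 kWh
Cost = 0.735 × €0.30 + 4.41 × €0.26 = €0.2205 + €1.1466 = €1.37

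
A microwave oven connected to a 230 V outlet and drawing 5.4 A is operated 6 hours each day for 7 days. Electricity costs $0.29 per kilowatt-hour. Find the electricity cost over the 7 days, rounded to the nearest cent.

$15.13

Power = 5.4 A × 230 V = 1242 W = 1.242 kW
Runtime = 6 h/day × 7 days = 42 h
Energy = 1.242 kW × 42 h = 52.164 kWh
Cost = 52.164 kWh × $0.29/kWh = $15.13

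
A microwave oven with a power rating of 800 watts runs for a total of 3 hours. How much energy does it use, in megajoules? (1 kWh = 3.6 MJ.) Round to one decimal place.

Energy = 0.8 kW × 3 h = 2.4 kWh
= 2.4 × 3.6 MJ = 8.6 MJ

8.6 MJ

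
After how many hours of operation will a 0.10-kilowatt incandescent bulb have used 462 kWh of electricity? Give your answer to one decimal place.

Hours = 462 kWh ÷ 0.1 kW = 4620.0 h

4620.0 h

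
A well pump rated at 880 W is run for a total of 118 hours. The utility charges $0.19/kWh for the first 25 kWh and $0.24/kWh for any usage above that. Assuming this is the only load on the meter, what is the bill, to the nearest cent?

Energy = 0.88 kW × 118 h = 103.84 kWh
Tier 1 (0–25 kWh): 25 × $0.19 = $4.75
Above 25 kWh: 78.84 × $0.24 = $18.9216
Bill = $23.67

$23.67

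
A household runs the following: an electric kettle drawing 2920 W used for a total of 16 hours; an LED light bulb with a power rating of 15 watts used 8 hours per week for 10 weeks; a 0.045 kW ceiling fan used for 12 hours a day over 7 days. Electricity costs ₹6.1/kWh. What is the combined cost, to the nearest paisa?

₹315.37

electric kettle: 2.92 kW × 16 h = 46.72 kWh
LED light bulb: Runtime = 8 h/week × 10 weeks = 80 h
LED light bulb: 0.015 kW × 80 h = 1.2 kWh
ceiling fan: Runtime = 12 h/day × 7 days = 84 h
ceiling fan: 0.045 kW × 84 h = 3.78 kWh
Total energy = 51.7 kWh
Cost = 51.7 × ₹6.1 = ₹315.37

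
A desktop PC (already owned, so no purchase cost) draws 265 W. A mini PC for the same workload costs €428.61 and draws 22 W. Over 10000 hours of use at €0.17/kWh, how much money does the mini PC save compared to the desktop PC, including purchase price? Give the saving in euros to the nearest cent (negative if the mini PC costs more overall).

desktop PC: €0.00 + (265/1000) kW × 10000 h × €0.17 = €0.00 + €450.5 = €450.5
mini PC: €428.61 + (22/1000) kW × 10000 h × €0.17 = €428.61 + €37.4 = €466.01
Saving = €450.5 − €466.01 = −€15.51

-€15.51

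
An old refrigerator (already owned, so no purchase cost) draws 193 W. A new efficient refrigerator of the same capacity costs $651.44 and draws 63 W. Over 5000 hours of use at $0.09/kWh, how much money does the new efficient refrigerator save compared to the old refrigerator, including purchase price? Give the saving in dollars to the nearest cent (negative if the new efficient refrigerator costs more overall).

-$592.94

old refrigerator: $0.00 + (193/1000) kW × 5000 h × $0.09 = $0.00 + $86.85 = $86.85
new efficient refrigerator: $651.44 + (63/1000) kW × 5000 h × $0.09 = $651.44 + $28.35 = $679.79
Saving = $86.85 − $679.79 = −$592.94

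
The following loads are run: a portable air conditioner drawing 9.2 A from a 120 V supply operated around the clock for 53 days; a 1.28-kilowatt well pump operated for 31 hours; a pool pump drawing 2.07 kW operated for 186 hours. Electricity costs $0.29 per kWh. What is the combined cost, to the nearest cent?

portable air conditioner: Power = 9.2 A × 120 V = 1104 W = 1.104 kW
portable air conditioner: Runtime = 24 h × 53 = 1272 h
portable air conditioner: 1.104 kW × 1272 h = 1404.288 kWh
well pump: 1.28 kW × 31 h = 39.68 kWh
pool pump: 2.07 kW × 186 h = 385.02 kWh
Total energy = 1828.988 kWh
Cost = 1828.988 × $0.29 = $530.41

$530.41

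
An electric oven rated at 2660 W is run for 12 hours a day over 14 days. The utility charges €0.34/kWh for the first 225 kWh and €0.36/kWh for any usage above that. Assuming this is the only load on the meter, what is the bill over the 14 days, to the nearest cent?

€156.38

Runtime = 12 h/day × 14 days = 168 h
Energy = 2.66 kW × 168 h = 446.88 kWh
Tier 1 (0–225 kWh): 225 × €0.34 = €76.5
Above 225 kWh: 221.88 × €0.36 = €79.8768
Bill = €156.38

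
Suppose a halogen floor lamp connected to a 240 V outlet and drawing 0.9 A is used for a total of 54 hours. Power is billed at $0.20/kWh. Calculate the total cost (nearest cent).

Power = 0.9 A × 240 V = 216 W = 0.216 kW
Energy = 0.216 kW × 54 h = 11.664 kWh
Cost = 11.664 kWh × $0.20/kWh = $2.33

$2.33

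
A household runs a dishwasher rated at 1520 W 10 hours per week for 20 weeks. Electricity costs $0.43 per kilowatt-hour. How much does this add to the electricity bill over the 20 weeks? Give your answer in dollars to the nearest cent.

Runtime = 10 h/week × 20 weeks = 200 h
Energy = 1.52 kW × 200 h = 304 kWh
Cost = 304 kWh × $0.43/kWh = $130.72

$130.72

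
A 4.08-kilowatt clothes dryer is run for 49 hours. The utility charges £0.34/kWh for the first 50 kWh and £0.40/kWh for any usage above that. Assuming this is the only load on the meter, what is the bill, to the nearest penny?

Energy = 4.08 kW × 49 h = 199.92 kWh
Tier 1 (0–50 kWh): 50 × £0.34 = £17
Above 50 kWh: 149.92 × £0.40 = £59.968
Bill = £76.97

£76.97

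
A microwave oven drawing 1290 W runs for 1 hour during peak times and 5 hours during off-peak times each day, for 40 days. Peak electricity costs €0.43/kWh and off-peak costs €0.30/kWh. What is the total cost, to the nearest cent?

Peak energy = 1.29 kW × 1 h × 40 = 51.6 kWh
Off-peak energy = 1.29 kW × 5 h × 40 = 258 kWh
Cost = 51.6 × €0.43 + 258 × €0.30 = €22.188 + €77.4 = €99.59

€99.59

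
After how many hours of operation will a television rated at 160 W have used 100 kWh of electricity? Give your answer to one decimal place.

625.0 h

Hours = 100 kWh ÷ 0.16 kW = 625.0 h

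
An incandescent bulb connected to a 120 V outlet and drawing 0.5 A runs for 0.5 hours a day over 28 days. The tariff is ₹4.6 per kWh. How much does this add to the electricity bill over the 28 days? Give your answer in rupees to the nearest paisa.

Power = 0.5 A × 120 V = 60 W = 0.06 kW
Runtime = 0.5 h/day × 28 days = 14 h
Energy = 0.06 kW × 14 h = 0.84 kWh
Cost = 0.84 kWh × ₹4.6/kWh = ₹3.86

₹3.86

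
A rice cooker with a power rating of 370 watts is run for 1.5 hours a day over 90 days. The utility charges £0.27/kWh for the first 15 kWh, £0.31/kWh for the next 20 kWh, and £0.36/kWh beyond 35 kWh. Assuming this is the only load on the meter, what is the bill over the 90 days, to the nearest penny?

£15.63

Runtime = 1.5 h/day × 90 days = 135 h
Energy = 0.37 kW × 135 h = 49.95 kWh
Tier 1 (0–15 kWh): 15 × £0.27 = £4.05
Tier 2 (15–35 kWh): 20 × £0.31 = £6.2
Above 35 kWh: 14.95 × £0.36 = £5.382
Bill = £15.63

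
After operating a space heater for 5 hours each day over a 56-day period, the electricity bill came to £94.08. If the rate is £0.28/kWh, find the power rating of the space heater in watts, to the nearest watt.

1200 W

Energy = £94.08 ÷ £0.28/kWh = 336 kWh
Runtime = 5 h/day × 56 days = 280 h
Power = 336 kWh ÷ 280 h = 1.2 kW = 1200 W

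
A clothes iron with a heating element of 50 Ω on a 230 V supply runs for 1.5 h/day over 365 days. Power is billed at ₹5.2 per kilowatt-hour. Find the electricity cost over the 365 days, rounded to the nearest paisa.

₹3012.13

Power = V²/R = 230²/50 = 1058 W = 1.058 kW
Runtime = 1.5 h/day × 365 days = 547.5 h
Energy = 1.058 kW × 547.5 h = 579.255 kWh
Cost = 579.255 kWh × ₹5.2/kWh = ₹3012.13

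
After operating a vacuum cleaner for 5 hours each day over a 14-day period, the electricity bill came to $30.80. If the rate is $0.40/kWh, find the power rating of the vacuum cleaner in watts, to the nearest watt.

Energy = $30.80 ÷ $0.40/kWh = 77 kWh
Runtime = 5 h/day × 14 days = 70 h
Power = 77 kWh ÷ 70 h = 1.1 kW = 1100 W

1100 W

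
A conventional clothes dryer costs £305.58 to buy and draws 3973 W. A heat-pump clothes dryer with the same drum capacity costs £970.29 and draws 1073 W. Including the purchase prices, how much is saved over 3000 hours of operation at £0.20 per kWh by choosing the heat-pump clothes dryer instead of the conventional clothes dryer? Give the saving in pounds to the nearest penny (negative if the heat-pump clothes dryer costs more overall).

£1075.29

conventional clothes dryer: £305.58 + (3973/1000) kW × 3000 h × £0.20 = £305.58 + £2383.8 = £2689.38
heat-pump clothes dryer: £970.29 + (1073/1000) kW × 3000 h × £0.20 = £970.29 + £643.8 = £1614.09
Saving = £2689.38 − £1614.09 = £1075.29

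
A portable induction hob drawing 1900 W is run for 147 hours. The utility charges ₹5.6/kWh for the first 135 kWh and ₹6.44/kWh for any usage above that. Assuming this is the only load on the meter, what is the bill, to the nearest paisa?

₹1685.29

Energy = 1.9 kW × 147 h = 279.3 kWh
Tier 1 (0–135 kWh): 135 × ₹5.6 = ₹756
Above 135 kWh: 144.3 × ₹6.44 = ₹929.292
Bill = ₹1685.29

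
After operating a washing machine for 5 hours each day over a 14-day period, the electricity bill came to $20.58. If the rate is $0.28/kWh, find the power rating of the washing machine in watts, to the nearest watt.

1050 W

Energy = $20.58 ÷ $0.28/kWh = 73.5 kWh
Runtime = 5 h/day × 14 days = 70 h
Power = 73.5 kWh ÷ 70 h = 1.05 kW = 1050 W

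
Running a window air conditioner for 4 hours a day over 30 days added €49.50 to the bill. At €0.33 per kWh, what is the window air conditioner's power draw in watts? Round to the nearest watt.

Energy = €49.50 ÷ €0.33/kWh = 150 kWh
Runtime = 4 h/day × 30 days = 120 h
Power = 150 kWh ÷ 120 h = 1.25 kW = 1250 W

1250 W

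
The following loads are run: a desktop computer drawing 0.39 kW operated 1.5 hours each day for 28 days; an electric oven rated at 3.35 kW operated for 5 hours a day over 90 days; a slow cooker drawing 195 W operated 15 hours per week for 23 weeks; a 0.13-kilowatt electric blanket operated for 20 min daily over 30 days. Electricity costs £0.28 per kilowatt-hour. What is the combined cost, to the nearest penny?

£445.89

desktop computer: Runtime = 1.5 h/day × 28 days = 42 h
desktop computer: 0.39 kW × 42 h = 16.38 kWh
electric oven: Runtime = 5 h/day × 90 days = 450 h
electric oven: 3.35 kW × 450 h = 1507.5 kWh
slow cooker: Runtime = 15 h/week × 23 weeks = 345 h
slow cooker: 0.195 kW × 345 h = 67.275 kWh
electric blanket: Runtime = 20 min × 30 = 600 min = 10 h
electric blanket: 0.13 kW × 10 h = 1.3 kWh
Total energy = 1592.455 kWh
Cost = 1592.455 × £0.28 = £445.89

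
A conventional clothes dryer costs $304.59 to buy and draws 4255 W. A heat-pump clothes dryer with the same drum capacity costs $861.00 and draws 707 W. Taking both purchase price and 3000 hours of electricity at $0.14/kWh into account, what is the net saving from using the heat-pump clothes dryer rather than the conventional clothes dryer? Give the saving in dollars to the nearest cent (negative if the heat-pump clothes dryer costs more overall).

conventional clothes dryer: $304.59 + (4255/1000) kW × 3000 h × $0.14 = $304.59 + $1787.1 = $2091.69
heat-pump clothes dryer: $861.00 + (707/1000) kW × 3000 h × $0.14 = $861.00 + $296.94 = $1157.94
Saving = $2091.69 − $1157.94 = $933.75

$933.75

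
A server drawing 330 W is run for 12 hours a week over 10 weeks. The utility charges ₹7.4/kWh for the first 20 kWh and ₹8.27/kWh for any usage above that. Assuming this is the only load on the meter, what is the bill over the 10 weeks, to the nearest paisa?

₹310.09

Runtime = 12 h/week × 10 weeks = 120 h
Energy = 0.33 kW × 120 h = 39.6 kWh
Tier 1 (0–20 kWh): 20 × ₹7.4 = ₹148
Above 20 kWh: 19.6 × ₹8.27 = ₹162.092
Bill = ₹310.09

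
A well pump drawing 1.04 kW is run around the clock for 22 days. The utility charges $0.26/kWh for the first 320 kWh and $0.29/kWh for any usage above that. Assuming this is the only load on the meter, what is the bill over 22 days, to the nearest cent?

$149.64

Runtime = 24 h × 22 = 528 h
Energy = 1.04 kW × 528 h = 549.12 kWh
Tier 1 (0–320 kWh): 320 × $0.26 = $83.2
Above 320 kWh: 229.12 × $0.29 = $66.4448
Bill = $149.64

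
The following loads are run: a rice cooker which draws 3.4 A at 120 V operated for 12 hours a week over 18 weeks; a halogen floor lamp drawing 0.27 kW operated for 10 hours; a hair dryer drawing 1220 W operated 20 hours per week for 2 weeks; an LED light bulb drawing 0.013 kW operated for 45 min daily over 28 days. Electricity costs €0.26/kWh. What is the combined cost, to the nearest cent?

rice cooker: Power = 3.4 A × 120 V = 408 W = 0.408 kW
rice cooker: Runtime = 12 h/week × 18 weeks = 216 h
rice cooker: 0.408 kW × 216 h = 88.128 kWh
halogen floor lamp: 0.27 kW × 10 h = 2.7 kWh
hair dryer: Runtime = 20 h/week × 2 weeks = 40 h
hair dryer: 1.22 kW × 40 h = 48.8 kWh
LED light bulb: Runtime = 45 min × 28 = 1260 min = 21 h
LED light bulb: 0.013 kW × 21 h = 0.273 kWh
Total energy = 139.901 kWh
Cost = 139.901 × €0.26 = €36.37

€36.37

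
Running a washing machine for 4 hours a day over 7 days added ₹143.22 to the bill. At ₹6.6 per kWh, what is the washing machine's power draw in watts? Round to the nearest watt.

775 W

Energy = ₹143.22 ÷ ₹6.6/kWh = 21.7 kWh
Runtime = 4 h/day × 7 days = 28 h
Power = 21.7 kWh ÷ 28 h = 0.775 kW = 775 W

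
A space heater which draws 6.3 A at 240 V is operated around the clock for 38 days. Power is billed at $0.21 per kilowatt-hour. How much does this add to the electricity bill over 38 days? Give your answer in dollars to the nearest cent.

Power = 6.3 A × 240 V = 1512 W = 1.512 kW
Runtime = 24 h × 38 = 912 h
Energy = 1.512 kW × 912 h = 1378.944 kWh
Cost = 1378.944 kWh × $0.21/kWh = $289.58

$289.58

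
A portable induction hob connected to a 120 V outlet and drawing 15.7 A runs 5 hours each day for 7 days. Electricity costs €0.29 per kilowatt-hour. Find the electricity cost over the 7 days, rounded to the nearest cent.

Power = 15.7 A × 120 V = 1884 W = 1.884 kW
Runtime = 5 h/day × 7 days = 35 h
Energy = 1.884 kW × 35 h = 65.94 kWh
Cost = 65.94 kWh × €0.29/kWh = €19.12

€19.12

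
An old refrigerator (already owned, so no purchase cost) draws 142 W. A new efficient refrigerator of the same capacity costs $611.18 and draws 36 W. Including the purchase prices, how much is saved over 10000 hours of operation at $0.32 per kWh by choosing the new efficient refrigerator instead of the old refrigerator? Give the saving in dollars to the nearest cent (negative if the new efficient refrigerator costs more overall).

old refrigerator: $0.00 + (142/1000) kW × 10000 h × $0.32 = $0.00 + $454.4 = $454.4
new efficient refrigerator: $611.18 + (36/1000) kW × 10000 h × $0.32 = $611.18 + $115.2 = $726.38
Saving = $454.4 − $726.38 = −$271.98

-$271.98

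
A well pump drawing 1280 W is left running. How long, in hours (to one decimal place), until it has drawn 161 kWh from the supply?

Hours = 161 kWh ÷ 1.28 kW = 125.8 h

125.8 h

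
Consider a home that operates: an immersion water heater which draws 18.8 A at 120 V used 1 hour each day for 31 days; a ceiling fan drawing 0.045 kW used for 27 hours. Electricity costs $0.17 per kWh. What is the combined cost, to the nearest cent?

$12.10

immersion water heater: Power = 18.8 A × 120 V = 2256 W = 2.256 kW
immersion water heater: Runtime = 1 h/day × 31 days = 31 h
immersion water heater: 2.256 kW × 31 h = 69.936 kWh
ceiling fan: 0.045 kW × 27 h = 1.215 kWh
Total energy = 71.151 kWh
Cost = 71.151 × $0.17 = $12.10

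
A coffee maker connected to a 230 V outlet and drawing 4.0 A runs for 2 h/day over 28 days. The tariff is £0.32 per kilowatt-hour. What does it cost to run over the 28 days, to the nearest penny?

Power = 4.0 A × 230 V = 920 W = 0.92 kW
Runtime = 2 h/day × 28 days = 56 h
Energy = 0.92 kW × 56 h = 51.52 kWh
Cost = 51.52 kWh × £0.32/kWh = £16.49

£16.49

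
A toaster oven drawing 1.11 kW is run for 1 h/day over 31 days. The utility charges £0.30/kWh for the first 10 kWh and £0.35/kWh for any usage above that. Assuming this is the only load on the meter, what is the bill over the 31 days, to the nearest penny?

Runtime = 1 h/day × 31 days = 31 h
Energy = 1.11 kW × 31 h = 34.41 kWh
Tier 1 (0–10 kWh): 10 × £0.30 = £3
Above 10 kWh: 24.41 × £0.35 = £8.5435
Bill = £11.54

£11.54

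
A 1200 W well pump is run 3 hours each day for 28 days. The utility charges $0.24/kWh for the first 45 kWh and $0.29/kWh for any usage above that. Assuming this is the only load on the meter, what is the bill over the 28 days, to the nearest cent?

Runtime = 3 h/day × 28 days = 84 h
Energy = 1.2 kW × 84 h = 100.8 kWh
Tier 1 (0–45 kWh): 45 × $0.24 = $10.8
Above 45 kWh: 55.8 × $0.29 = $16.182
Bill = $26.98

$26.98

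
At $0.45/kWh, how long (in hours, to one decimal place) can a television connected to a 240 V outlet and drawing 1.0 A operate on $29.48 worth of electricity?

Power = 1.0 A × 240 V = 240 W = 0.24 kW
Energy available = $29.48 ÷ $0.45/kWh = 65.5111 kWh
Hours = 65.5111 kWh ÷ 0.24 kW = 273.0 h

273.0 h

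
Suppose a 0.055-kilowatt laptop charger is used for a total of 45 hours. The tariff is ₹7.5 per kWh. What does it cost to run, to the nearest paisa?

Energy = 0.055 kW × 45 h = 2.475 kWh
Cost = 2.475 kWh × ₹7.5/kWh = ₹18.56

₹18.56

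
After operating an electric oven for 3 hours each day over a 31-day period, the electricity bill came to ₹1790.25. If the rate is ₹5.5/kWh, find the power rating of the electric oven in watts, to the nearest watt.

3500 W

Energy = ₹1790.25 ÷ ₹5.5/kWh = 325.5 kWh
Runtime = 3 h/day × 31 days = 93 h
Power = 325.5 kWh ÷ 93 h = 3.5 kW = 3500 W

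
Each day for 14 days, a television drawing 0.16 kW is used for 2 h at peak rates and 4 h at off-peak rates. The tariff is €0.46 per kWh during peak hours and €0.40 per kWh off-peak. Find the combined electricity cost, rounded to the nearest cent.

Peak energy = 0.16 kW × 2 h × 14 = 4.48 kWh
Off-peak energy = 0.16 kW × 4 h × 14 = 8.96 kWh
Cost = 4.48 × €0.46 + 8.96 × €0.40 = €2.0608 + €3.584 = €5.64

€5.64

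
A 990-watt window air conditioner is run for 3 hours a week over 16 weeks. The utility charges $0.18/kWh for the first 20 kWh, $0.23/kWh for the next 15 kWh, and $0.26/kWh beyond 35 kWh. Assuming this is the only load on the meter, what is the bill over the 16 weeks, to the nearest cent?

Runtime = 3 h/week × 16 weeks = 48 h
Energy = 0.99 kW × 48 h = 47.52 kWh
Tier 1 (0–20 kWh): 20 × $0.18 = $3.6
Tier 2 (20–35 kWh): 15 × $0.23 = $3.45
Above 35 kWh: 12.52 × $0.26 = $3.2552
Bill = $10.31

$10.31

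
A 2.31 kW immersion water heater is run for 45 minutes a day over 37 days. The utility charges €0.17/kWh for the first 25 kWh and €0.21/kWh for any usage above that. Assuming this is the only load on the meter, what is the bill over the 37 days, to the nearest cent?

Runtime = 45 min × 37 = 1665 min = 27.75 h
Energy = 2.31 kW × 27.75 h = 64.1025 kWh
Tier 1 (0–25 kWh): 25 × €0.17 = €4.25
Above 25 kWh: 39.1025 × €0.21 = €8.211525
Bill = €12.46

€12.46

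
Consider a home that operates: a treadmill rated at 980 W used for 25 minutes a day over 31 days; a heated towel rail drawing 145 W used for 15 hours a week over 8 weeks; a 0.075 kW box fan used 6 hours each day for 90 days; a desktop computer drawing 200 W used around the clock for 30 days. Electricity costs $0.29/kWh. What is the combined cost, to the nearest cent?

$62.22

treadmill: Runtime = 25 min × 31 = 775 min = 12.916666… h
treadmill: 0.98 kW × 12.916666… h = 12.658333… kWh
heated towel rail: Runtime = 15 h/week × 8 weeks = 120 h
heated towel rail: 0.145 kW × 120 h = 17.4 kWh
box fan: Runtime = 6 h/day × 90 days = 540 h
box fan: 0.075 kW × 540 h = 40.5 kWh
desktop computer: Runtime = 24 h × 30 = 720 h
desktop computer: 0.2 kW × 720 h = 144 kWh
Total energy = 214.558333… kWh
Cost = 214.558333… × $0.29 = $62.22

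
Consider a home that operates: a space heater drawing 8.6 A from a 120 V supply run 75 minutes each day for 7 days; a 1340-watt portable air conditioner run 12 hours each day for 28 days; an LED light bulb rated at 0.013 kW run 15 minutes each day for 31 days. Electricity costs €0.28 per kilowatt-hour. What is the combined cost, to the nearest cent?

€128.62

space heater: Power = 8.6 A × 120 V = 1032 W = 1.032 kW
space heater: Runtime = 75 min × 7 = 525 min = 8.75 h
space heater: 1.032 kW × 8.75 h = 9.03 kWh
portable air conditioner: Runtime = 12 h/day × 28 days = 336 h
portable air conditioner: 1.34 kW × 336 h = 450.24 kWh
LED light bulb: Runtime = 15 min × 31 = 465 min = 7.75 h
LED light bulb: 0.013 kW × 7.75 h = 0.10075 kWh
Total energy = 459.37075 kWh
Cost = 459.37075 × €0.28 = €128.62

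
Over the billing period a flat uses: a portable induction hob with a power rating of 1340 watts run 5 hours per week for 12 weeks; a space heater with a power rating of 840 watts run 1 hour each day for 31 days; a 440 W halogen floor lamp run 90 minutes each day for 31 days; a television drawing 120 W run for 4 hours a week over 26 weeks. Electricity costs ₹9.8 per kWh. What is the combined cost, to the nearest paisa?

₹1365.92

portable induction hob: Runtime = 5 h/week × 12 weeks = 60 h
portable induction hob: 1.34 kW × 60 h = 80.4 kWh
space heater: Runtime = 1 h/day × 31 days = 31 h
space heater: 0.84 kW × 31 h = 26.04 kWh
halogen floor lamp: Runtime = 90 min × 31 = 2790 min = 46.5 h
halogen floor lamp: 0.44 kW × 46.5 h = 20.46 kWh
television: Runtime = 4 h/week × 26 weeks = 104 h
television: 0.12 kW × 104 h = 12.48 kWh
Total energy = 139.38 kWh
Cost = 139.38 × ₹9.8 = ₹1365.92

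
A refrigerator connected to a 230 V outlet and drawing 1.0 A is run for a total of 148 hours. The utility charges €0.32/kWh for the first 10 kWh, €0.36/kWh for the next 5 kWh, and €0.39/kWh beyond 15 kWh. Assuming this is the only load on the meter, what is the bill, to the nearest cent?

Power = 1.0 A × 230 V = 230 W = 0.23 kW
Energy = 0.23 kW × 148 h = 34.04 kWh
Tier 1 (0–10 kWh): 10 × €0.32 = €3.2
Tier 2 (10–15 kWh): 5 × €0.36 = €1.8
Above 15 kWh: 19.04 × €0.39 = €7.4256
Bill = €12.43

€12.43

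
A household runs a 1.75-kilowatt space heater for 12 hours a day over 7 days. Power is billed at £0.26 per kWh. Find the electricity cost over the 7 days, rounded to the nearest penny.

£38.22

Runtime = 12 h/day × 7 days = 84 h
Energy = 1.75 kW × 84 h = 147 kWh
Cost = 147 kWh × £0.26/kWh = £38.22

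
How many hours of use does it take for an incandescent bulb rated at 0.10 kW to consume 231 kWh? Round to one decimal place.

2310.0 h

Hours = 231 kWh ÷ 0.1 kW = 2310.0 h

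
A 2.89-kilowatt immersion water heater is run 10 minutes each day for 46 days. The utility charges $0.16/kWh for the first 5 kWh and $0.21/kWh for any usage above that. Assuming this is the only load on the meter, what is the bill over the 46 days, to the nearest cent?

Runtime = 10 min × 46 = 460 min = 7.666666… h
Energy = 2.89 kW × 7.666666… h = 22.156666… kWh
Tier 1 (0–5 kWh): 5 × $0.16 = $0.8
Above 5 kWh: 17.156666… × $0.21 = $3.6029
Bill = $4.40

$4.40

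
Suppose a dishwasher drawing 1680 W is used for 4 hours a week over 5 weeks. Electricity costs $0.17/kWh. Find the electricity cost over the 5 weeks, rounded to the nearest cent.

$5.71

Runtime = 4 h/week × 5 weeks = 20 h
Energy = 1.68 kW × 20 h = 33.6 kWh
Cost = 33.6 kWh × $0.17/kWh = $5.71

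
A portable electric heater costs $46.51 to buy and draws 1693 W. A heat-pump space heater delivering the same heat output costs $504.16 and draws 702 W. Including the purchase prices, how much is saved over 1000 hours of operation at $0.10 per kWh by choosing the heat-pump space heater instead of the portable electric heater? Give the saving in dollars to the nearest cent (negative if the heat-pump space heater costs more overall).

portable electric heater: $46.51 + (1693/1000) kW × 1000 h × $0.10 = $46.51 + $169.3 = $215.81
heat-pump space heater: $504.16 + (702/1000) kW × 1000 h × $0.10 = $504.16 + $70.2 = $574.36
Saving = $215.81 − $574.36 = −$358.55

-$358.55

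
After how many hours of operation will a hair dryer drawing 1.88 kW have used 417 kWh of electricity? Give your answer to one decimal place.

Hours = 417 kWh ÷ 1.88 kW = 221.8 h

221.8 h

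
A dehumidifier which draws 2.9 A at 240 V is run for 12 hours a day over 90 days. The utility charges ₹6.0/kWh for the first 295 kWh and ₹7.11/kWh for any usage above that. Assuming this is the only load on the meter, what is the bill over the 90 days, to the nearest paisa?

Power = 2.9 A × 240 V = 696 W = 0.696 kW
Runtime = 12 h/day × 90 days = 1080 h
Energy = 0.696 kW × 1080 h = 751.68 kWh
Tier 1 (0–295 kWh): 295 × ₹6.0 = ₹1770
Above 295 kWh: 456.68 × ₹7.11 = ₹3246.9948
Bill = ₹5016.99

₹5016.99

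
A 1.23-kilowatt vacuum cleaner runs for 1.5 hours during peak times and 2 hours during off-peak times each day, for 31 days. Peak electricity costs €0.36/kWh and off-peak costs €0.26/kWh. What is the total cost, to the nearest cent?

Peak energy = 1.23 kW × 1.5 h × 31 = 57.195 kWh
Off-peak energy = 1.23 kW × 2 h × 31 = 76.26 kWh
Cost = 57.195 × €0.36 + 76.26 × €0.26 = €20.5902 + €19.8276 = €40.42

€40.42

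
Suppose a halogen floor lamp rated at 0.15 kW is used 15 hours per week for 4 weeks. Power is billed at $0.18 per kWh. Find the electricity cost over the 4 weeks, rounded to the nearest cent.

Runtime = 15 h/week × 4 weeks = 60 h
Energy = 0.15 kW × 60 h = 9 kWh
Cost = 9 kWh × $0.18/kWh = $1.62

$1.62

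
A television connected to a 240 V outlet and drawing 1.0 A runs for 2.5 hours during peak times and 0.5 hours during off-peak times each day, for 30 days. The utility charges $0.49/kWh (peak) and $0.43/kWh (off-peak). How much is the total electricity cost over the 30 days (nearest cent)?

$10.37

Power = 1.0 A × 240 V = 240 W = 0.24 kW
Peak energy = 0.24 kW × 2.5 h × 30 = 18 kWh
Off-peak energy = 0.24 kW × 0.5 h × 30 = 3.6 kWh
Cost = 18 × $0.49 + 3.6 × $0.43 = $8.82 + $1.548 = $10.37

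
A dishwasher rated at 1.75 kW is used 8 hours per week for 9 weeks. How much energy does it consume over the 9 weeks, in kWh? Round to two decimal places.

126.00 kWh

Runtime = 8 h/week × 9 weeks = 72 h
Energy = 1.75 kW × 72 h = 126 kWh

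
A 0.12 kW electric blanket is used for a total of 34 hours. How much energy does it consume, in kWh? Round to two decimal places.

4.08 kWh

Energy = 0.12 kW × 34 h = 4.08 kWh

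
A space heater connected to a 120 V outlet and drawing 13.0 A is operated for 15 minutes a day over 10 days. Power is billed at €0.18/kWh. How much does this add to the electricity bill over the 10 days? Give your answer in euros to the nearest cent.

€0.70

Power = 13.0 A × 120 V = 1560 W = 1.56 kW
Runtime = 15 min × 10 = 150 min = 2.5 h
Energy = 1.56 kW × 2.5 h = 3.9 kWh
Cost = 3.9 kWh × €0.18/kWh = €0.70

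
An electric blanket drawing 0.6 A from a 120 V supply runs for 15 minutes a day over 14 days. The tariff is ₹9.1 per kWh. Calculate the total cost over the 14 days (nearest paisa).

Power = 0.6 A × 120 V = 72 W = 0.072 kW
Runtime = 15 min × 14 = 210 min = 3.5 h
Energy = 0.072 kW × 3.5 h = 0.252 kWh
Cost = 0.252 kWh × ₹9.1/kWh = ₹2.29

₹2.29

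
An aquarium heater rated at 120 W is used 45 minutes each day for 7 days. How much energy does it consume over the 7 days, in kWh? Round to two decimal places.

0.63 kWh

Runtime = 45 min × 7 = 315 min = 5.25 h
Energy = 0.12 kW × 5.25 h = 0.63 kWh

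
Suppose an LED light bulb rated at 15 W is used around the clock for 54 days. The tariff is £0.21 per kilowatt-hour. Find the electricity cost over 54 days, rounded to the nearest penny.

Runtime = 24 h × 54 = 1296 h
Energy = 0.015 kW × 1296 h = 19.44 kWh
Cost = 19.44 kWh × £0.21/kWh = £4.08

£4.08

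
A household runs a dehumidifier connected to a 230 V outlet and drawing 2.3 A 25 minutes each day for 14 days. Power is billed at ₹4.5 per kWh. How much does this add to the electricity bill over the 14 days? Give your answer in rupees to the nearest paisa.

Power = 2.3 A × 230 V = 529 W = 0.529 kW
Runtime = 25 min × 14 = 350 min = 5.833333… h
Energy = 0.529 kW × 5.833333… h = 3.085833… kWh
Cost = 3.085833… kWh × ₹4.5/kWh = ₹13.89

₹13.89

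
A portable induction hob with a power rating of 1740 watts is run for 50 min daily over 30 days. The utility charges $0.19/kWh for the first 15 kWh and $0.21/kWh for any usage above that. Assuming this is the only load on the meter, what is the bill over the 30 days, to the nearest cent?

Runtime = 50 min × 30 = 1500 min = 25 h
Energy = 1.74 kW × 25 h = 43.5 kWh
Tier 1 (0–15 kWh): 15 × $0.19 = $2.85
Above 15 kWh: 28.5 × $0.21 = $5.985
Bill = $8.84

$8.84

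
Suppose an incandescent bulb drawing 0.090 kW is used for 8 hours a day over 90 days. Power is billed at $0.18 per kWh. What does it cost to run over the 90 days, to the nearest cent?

$11.66

Runtime = 8 h/day × 90 days = 720 h
Energy = 0.09 kW × 720 h = 64.8 kWh
Cost = 64.8 kWh × $0.18/kWh = $11.66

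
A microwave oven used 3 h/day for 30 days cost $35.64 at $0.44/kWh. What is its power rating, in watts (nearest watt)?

900 W

Energy = $35.64 ÷ $0.44/kWh = 81 kWh
Runtime = 3 h/day × 30 days = 90 h
Power = 81 kWh ÷ 90 h = 0.9 kW = 900 W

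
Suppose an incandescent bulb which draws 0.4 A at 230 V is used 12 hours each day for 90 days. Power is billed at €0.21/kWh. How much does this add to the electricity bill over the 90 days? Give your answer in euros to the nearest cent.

Power = 0.4 A × 230 V = 92 W = 0.092 kW
Runtime = 12 h/day × 90 days = 1080 h
Energy = 0.092 kW × 1080 h = 99.36 kWh
Cost = 99.36 kWh × €0.21/kWh = €20.87

€20.87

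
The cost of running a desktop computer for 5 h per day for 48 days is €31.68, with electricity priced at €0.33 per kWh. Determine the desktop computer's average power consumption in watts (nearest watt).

400 W

Energy = €31.68 ÷ €0.33/kWh = 96 kWh
Runtime = 5 h/day × 48 days = 240 h
Power = 96 kWh ÷ 240 h = 0.4 kW = 400 W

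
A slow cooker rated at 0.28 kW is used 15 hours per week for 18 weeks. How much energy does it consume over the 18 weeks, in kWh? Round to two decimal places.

75.60 kWh

Runtime = 15 h/week × 18 weeks = 270 h
Energy = 0.28 kW × 270 h = 75.6 kWh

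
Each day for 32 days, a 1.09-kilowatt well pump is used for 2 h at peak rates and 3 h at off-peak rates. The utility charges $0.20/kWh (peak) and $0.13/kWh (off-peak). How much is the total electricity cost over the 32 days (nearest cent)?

Peak energy = 1.09 kW × 2 h × 32 = 69.76 kWh
Off-peak energy = 1.09 kW × 3 h × 32 = 104.64 kWh
Cost = 69.76 × $0.20 + 104.64 × $0.13 = $13.952 + $13.6032 = $27.56

$27.56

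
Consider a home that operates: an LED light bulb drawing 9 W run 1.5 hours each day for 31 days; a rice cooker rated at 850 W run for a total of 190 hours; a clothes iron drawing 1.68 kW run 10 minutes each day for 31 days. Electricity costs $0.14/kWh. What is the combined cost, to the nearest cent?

$23.88

LED light bulb: Runtime = 1.5 h/day × 31 days = 46.5 h
LED light bulb: 0.009 kW × 46.5 h = 0.4185 kWh
rice cooker: 0.85 kW × 190 h = 161.5 kWh
clothes iron: Runtime = 10 min × 31 = 310 min = 5.166666… h
clothes iron: 1.68 kW × 5.166666… h = 8.68 kWh
Total energy = 170.5985 kWh
Cost = 170.5985 × $0.14 = $23.88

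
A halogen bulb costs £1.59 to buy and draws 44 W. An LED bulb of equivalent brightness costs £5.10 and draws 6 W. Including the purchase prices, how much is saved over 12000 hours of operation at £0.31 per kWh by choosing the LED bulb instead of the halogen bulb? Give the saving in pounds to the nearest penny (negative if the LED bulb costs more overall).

halogen bulb: £1.59 + (44/1000) kW × 12000 h × £0.31 = £1.59 + £163.68 = £165.27
LED bulb: £5.10 + (6/1000) kW × 12000 h × £0.31 = £5.10 + £22.32 = £27.42
Saving = £165.27 − £27.42 = £137.85

£137.85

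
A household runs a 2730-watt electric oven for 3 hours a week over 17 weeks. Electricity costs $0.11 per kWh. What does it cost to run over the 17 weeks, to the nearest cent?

$15.32

Runtime = 3 h/week × 17 weeks = 51 h
Energy = 2.73 kW × 51 h = 139.23 kWh
Cost = 139.23 kWh × $0.11/kWh = $15.32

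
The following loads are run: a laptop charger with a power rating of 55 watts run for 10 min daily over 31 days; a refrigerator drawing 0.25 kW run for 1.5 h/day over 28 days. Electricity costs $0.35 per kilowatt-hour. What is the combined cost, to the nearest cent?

$3.77

laptop charger: Runtime = 10 min × 31 = 310 min = 5.166666… h
laptop charger: 0.055 kW × 5.166666… h = 0.284166… kWh
refrigerator: Runtime = 1.5 h/day × 28 days = 42 h
refrigerator: 0.25 kW × 42 h = 10.5 kWh
Total energy = 10.784166… kWh
Cost = 10.784166… × $0.35 = $3.77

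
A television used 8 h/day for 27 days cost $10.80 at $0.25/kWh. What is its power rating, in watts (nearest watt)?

Energy = $10.80 ÷ $0.25/kWh = 43.2 kWh
Runtime = 8 h/day × 27 days = 216 h
Power = 43.2 kWh ÷ 216 h = 0.2 kW = 200 W

200 W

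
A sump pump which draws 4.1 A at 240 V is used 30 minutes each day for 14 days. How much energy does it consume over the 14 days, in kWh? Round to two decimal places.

6.89 kWh

Power = 4.1 A × 240 V = 984 W = 0.984 kW
Runtime = 30 min × 14 = 420 min = 7 h
Energy = 0.984 kW × 7 h = 6.888 kWh ≈ 6.89 kWh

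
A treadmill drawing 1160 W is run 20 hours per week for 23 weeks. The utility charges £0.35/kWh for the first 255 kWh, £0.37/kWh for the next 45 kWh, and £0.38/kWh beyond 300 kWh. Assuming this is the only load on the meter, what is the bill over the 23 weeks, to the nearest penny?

£194.67

Runtime = 20 h/week × 23 weeks = 460 h
Energy = 1.16 kW × 460 h = 533.6 kWh
Tier 1 (0–255 kWh): 255 × £0.35 = £89.25
Tier 2 (255–300 kWh): 45 × £0.37 = £16.65
Above 300 kWh: 233.6 × £0.38 = £88.768
Bill = £194.67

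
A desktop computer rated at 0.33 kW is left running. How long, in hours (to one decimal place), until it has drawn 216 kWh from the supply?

654.5 h

Hours = 216 kWh ÷ 0.33 kW = 654.5 h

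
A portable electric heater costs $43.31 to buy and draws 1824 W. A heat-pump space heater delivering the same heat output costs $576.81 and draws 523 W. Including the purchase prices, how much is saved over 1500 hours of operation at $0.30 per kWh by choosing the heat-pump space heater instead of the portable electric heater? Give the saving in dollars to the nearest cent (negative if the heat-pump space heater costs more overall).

portable electric heater: $43.31 + (1824/1000) kW × 1500 h × $0.30 = $43.31 + $820.8 = $864.11
heat-pump space heater: $576.81 + (523/1000) kW × 1500 h × $0.30 = $576.81 + $235.35 = $812.16
Saving = $864.11 − $812.16 = $51.95

$51.95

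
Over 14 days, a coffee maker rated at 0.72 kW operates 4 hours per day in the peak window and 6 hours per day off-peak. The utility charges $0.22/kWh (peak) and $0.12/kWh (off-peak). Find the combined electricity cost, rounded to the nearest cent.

$16.13

Peak energy = 0.72 kW × 4 h × 14 = 40.32 kWh
Off-peak energy = 0.72 kW × 6 h × 14 = 60.48 kWh
Cost = 40.32 × $0.22 + 60.48 × $0.12 = $8.8704 + $7.2576 = $16.13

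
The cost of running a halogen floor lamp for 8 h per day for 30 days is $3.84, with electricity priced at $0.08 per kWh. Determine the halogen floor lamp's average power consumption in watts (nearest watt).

200 W

Energy = $3.84 ÷ $0.08/kWh = 48 kWh
Runtime = 8 h/day × 30 days = 240 h
Power = 48 kWh ÷ 240 h = 0.2 kW = 200 W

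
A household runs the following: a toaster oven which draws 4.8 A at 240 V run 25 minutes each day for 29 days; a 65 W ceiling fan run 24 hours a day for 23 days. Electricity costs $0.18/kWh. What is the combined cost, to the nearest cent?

$8.96

toaster oven: Power = 4.8 A × 240 V = 1152 W = 1.152 kW
toaster oven: Runtime = 25 min × 29 = 725 min = 12.083333… h
toaster oven: 1.152 kW × 12.083333… h = 13.92 kWh
ceiling fan: Runtime = 24 h × 23 = 552 h
ceiling fan: 0.065 kW × 552 h = 35.88 kWh
Total energy = 49.8 kWh
Cost = 49.8 × $0.18 = $8.96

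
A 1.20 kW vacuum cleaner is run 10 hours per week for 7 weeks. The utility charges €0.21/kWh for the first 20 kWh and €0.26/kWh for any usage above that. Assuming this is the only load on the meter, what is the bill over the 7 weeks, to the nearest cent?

Runtime = 10 h/week × 7 weeks = 70 h
Energy = 1.2 kW × 70 h = 84 kWh
Tier 1 (0–20 kWh): 20 × €0.21 = €4.2
Above 20 kWh: 64 × €0.26 = €16.64
Bill = €20.84

€20.84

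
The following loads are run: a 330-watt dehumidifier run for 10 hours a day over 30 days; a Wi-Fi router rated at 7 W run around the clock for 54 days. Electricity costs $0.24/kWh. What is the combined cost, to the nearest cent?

$25.94

dehumidifier: Runtime = 10 h/day × 30 days = 300 h
dehumidifier: 0.33 kW × 300 h = 99 kWh
Wi-Fi router: Runtime = 24 h × 54 = 1296 h
Wi-Fi router: 0.007 kW × 1296 h = 9.072 kWh
Total energy = 108.072 kWh
Cost = 108.072 × $0.24 = $25.94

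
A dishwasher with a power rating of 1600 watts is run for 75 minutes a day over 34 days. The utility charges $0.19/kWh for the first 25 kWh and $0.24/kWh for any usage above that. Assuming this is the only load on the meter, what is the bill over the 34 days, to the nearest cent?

$15.07

Runtime = 75 min × 34 = 2550 min = 42.5 h
Energy = 1.6 kW × 42.5 h = 68 kWh
Tier 1 (0–25 kWh): 25 × $0.19 = $4.75
Above 25 kWh: 43 × $0.24 = $10.32
Bill = $15.07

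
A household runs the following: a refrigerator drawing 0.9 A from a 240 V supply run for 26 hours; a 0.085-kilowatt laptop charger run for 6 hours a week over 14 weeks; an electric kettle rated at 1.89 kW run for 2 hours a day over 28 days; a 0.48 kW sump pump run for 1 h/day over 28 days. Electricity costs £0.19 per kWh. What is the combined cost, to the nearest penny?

£25.09

refrigerator: Power = 0.9 A × 240 V = 216 W = 0.216 kW
refrigerator: 0.216 kW × 26 h = 5.616 kWh
laptop charger: Runtime = 6 h/week × 14 weeks = 84 h
laptop charger: 0.085 kW × 84 h = 7.14 kWh
electric kettle: Runtime = 2 h/day × 28 days = 56 h
electric kettle: 1.89 kW × 56 h = 105.84 kWh
sump pump: Runtime = 1 h/day × 28 days = 28 h
sump pump: 0.48 kW × 28 h = 13.44 kWh
Total energy = 132.036 kWh
Cost = 132.036 × £0.19 = £25.09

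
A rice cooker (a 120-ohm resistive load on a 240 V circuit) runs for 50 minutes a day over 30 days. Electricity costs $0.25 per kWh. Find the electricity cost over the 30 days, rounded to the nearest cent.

$3.00

Power = V²/R = 240²/120 = 480 W = 0.48 kW
Runtime = 50 min × 30 = 1500 min = 25 h
Energy = 0.48 kW × 25 h = 12 kWh
Cost = 12 kWh × $0.25/kWh = $3.00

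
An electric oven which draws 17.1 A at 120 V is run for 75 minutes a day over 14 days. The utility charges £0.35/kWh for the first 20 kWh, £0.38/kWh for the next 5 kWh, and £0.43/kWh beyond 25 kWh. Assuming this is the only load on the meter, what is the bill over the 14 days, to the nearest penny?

£13.59

Power = 17.1 A × 120 V = 2052 W = 2.052 kW
Runtime = 75 min × 14 = 1050 min = 17.5 h
Energy = 2.052 kW × 17.5 h = 35.91 kWh
Tier 1 (0–20 kWh): 20 × £0.35 = £7
Tier 2 (20–25 kWh): 5 × £0.38 = £1.9
Above 25 kWh: 10.91 × £0.43 = £4.6913
Bill = £13.59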